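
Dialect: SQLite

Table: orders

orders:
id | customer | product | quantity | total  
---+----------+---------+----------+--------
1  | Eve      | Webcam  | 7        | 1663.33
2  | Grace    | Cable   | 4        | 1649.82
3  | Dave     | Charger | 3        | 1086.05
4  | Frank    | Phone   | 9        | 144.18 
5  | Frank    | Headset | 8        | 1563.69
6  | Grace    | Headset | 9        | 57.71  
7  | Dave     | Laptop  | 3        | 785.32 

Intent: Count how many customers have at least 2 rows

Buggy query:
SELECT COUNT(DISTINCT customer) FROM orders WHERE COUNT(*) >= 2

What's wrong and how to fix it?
Bug: WHERE filters individual rows, not groups, so a group-level COUNT is invalid there

Fix: Use a subquery that GROUPs and filters with HAVING, then count its rows

Corrected query:
SELECT COUNT(*) FROM (SELECT customer FROM orders GROUP BY customer HAVING COUNT(*) >= 2)

Result:
COUNT(*)
--------
3       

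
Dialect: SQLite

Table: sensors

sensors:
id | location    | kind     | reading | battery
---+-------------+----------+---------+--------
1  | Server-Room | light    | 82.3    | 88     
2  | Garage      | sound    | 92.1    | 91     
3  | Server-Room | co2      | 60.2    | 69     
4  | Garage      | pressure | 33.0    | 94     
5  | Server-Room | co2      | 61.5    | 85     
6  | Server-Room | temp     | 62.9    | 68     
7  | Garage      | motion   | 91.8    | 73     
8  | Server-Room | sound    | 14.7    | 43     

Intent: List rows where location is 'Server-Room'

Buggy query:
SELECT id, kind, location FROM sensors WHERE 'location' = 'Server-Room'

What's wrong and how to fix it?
Bug: 'location' in single quotes is a string literal, not the column; the comparison is literal-vs-literal and never true

Fix: Reference the column as location without single quotes

Corrected query:
SELECT id, kind, location FROM sensors WHERE location = 'Server-Room'

Result:
id | kind  | location   
---+-------+------------
1  | light | Server-Room
3  | co2   | Server-Room
5  | co2   | Server-Room
6  | temp  | Server-Room
8  | sound | Server-Room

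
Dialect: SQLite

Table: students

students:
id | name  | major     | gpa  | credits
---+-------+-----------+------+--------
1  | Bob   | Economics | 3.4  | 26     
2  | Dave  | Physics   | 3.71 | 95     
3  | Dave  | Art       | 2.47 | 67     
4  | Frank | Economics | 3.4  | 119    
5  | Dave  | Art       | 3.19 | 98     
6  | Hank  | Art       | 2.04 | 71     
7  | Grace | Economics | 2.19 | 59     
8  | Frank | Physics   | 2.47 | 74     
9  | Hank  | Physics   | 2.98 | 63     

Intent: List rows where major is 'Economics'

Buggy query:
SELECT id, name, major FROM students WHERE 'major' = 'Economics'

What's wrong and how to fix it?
Bug: 'major' in single quotes is a string literal, not the column; the comparison is literal-vs-literal and never true

Fix: Remove the quotes around the column name (or use double quotes for an identifier)

Corrected query:
SELECT id, name, major FROM students WHERE major = 'Economics'

Result:
id | name  | major    
---+-------+----------
1  | Bob   | Economics
4  | Frank | Economics
7  | Grace | Economics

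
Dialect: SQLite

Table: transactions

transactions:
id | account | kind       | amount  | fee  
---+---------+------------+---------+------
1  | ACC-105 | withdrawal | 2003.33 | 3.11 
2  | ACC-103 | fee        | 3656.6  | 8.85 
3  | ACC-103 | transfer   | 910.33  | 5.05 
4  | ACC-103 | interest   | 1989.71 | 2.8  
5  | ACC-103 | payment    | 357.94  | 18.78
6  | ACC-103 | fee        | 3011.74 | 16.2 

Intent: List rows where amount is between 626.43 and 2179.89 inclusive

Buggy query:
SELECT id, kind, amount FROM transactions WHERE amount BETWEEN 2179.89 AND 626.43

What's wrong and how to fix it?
Bug: BETWEEN expects the lower bound first; with 2179.89 AND 626.43 the range is empty

Fix: Swap the bounds so the smaller value comes first

Corrected query:
SELECT id, kind, amount FROM transactions WHERE amount BETWEEN 626.43 AND 2179.89

Result:
id | kind       | amount 
---+------------+--------
1  | withdrawal | 2003.33
3  | transfer   | 910.33 
4  | interest   | 1989.71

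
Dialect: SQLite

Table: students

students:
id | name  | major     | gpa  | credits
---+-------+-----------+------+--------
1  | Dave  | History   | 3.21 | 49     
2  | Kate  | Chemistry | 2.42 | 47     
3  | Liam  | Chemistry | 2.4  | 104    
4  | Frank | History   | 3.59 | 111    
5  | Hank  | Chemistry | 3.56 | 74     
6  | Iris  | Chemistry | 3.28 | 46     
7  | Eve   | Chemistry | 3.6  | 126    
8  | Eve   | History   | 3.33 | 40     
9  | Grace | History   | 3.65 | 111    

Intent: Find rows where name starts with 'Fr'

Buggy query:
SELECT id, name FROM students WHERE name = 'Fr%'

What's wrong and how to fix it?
Bug: '=' compares the literal string including the % character; pattern matching needs LIKE

Fix: Use LIKE for wildcard pattern matching

Corrected query:
SELECT id, name FROM students WHERE name LIKE 'Fr%'

Result:
id | name 
---+------
4  | Frank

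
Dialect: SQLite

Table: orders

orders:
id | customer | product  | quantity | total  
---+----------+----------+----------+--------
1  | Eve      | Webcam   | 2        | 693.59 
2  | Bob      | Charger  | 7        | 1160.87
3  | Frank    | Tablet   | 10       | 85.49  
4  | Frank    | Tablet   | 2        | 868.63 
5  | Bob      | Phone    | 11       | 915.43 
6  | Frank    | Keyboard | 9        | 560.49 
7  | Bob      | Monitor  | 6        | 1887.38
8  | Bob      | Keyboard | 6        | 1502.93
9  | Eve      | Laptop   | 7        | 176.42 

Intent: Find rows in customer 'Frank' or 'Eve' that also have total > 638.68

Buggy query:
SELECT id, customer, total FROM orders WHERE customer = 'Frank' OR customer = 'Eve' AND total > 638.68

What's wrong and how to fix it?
Bug: AND binds tighter than OR, so this parses as customer = 'Frank' OR (customer = 'Eve' AND total > 638.68)

Fix: Add parentheses around the OR so the AND applies to both alternatives

Corrected query:
SELECT id, customer, total FROM orders WHERE (customer = 'Frank' OR customer = 'Eve') AND total > 638.68

Result:
id | customer | total 
---+----------+-------
1  | Eve      | 693.59
4  | Frank    | 868.63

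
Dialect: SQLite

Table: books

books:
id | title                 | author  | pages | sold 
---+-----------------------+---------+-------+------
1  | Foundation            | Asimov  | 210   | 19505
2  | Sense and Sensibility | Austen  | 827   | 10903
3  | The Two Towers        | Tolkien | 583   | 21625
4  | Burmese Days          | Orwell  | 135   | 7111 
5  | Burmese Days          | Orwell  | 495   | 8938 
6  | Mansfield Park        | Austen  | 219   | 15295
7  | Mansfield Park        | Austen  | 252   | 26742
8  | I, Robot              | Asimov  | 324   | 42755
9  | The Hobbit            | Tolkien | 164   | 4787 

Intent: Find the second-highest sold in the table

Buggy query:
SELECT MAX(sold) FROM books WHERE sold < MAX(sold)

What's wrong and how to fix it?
Bug: MAX(sold) on the right of the comparison is an aggregate-in-WHERE error

Fix: Compute the overall MAX in a subquery, then take MAX of rows below it

Corrected query:
SELECT MAX(sold) FROM books WHERE sold < (SELECT MAX(sold) FROM books)

Result:
MAX(sold)
---------
26742    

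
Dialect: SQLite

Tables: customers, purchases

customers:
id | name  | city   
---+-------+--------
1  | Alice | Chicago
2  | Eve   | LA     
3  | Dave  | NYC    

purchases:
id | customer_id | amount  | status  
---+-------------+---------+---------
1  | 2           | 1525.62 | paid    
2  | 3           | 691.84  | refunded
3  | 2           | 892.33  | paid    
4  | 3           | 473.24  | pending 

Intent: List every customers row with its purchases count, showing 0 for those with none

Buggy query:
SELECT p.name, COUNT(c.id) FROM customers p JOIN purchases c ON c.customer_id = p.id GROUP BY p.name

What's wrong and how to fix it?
Bug: An inner join excludes parents with zero children

Fix: Use LEFT JOIN so parents without children still appear (COUNT(c.id) gives 0)

Corrected query:
SELECT p.name, COUNT(c.id) FROM customers p LEFT JOIN purchases c ON c.customer_id = p.id GROUP BY p.name

Result:
name  | COUNT(c.id)
------+------------
Alice | 0          
Dave  | 2          
Eve   | 2          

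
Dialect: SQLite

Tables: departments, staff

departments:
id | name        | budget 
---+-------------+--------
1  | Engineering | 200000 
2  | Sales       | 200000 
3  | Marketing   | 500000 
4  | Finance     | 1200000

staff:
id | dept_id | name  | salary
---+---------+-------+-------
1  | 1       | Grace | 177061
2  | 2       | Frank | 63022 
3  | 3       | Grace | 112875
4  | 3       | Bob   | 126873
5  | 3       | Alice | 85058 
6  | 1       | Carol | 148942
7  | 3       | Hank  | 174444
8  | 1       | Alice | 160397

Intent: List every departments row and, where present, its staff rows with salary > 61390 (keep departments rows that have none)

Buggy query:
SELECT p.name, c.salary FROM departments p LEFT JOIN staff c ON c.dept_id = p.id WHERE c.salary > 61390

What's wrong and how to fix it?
Bug: A WHERE condition on the right-hand table after LEFT JOIN drops unmatched parents

Fix: Put 'c.salary > 61390' in the JOIN's ON clause instead of WHERE

Corrected query:
SELECT p.name, c.salary FROM departments p LEFT JOIN staff c ON c.dept_id = p.id AND c.salary > 61390

Result:
name        | salary
------------+-------
Engineering | 148942
Engineering | 160397
Engineering | 177061
Sales       | 63022 
Marketing   | 85058 
Marketing   | 112875
Marketing   | 126873
Marketing   | 174444
Finance     | NULL  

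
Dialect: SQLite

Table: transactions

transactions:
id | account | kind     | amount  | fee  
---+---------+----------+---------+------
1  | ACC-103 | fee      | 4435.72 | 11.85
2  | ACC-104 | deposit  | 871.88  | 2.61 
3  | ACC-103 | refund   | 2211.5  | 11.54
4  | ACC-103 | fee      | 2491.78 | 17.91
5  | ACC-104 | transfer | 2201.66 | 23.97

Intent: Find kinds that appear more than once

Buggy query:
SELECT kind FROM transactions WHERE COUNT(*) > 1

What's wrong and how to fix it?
Bug: COUNT(*) is an aggregate and cannot be used in WHERE

Fix: GROUP BY kind, then filter groups with HAVING COUNT(*) > 1

Corrected query:
SELECT kind FROM transactions GROUP BY kind HAVING COUNT(*) > 1

Result:
kind
----
fee 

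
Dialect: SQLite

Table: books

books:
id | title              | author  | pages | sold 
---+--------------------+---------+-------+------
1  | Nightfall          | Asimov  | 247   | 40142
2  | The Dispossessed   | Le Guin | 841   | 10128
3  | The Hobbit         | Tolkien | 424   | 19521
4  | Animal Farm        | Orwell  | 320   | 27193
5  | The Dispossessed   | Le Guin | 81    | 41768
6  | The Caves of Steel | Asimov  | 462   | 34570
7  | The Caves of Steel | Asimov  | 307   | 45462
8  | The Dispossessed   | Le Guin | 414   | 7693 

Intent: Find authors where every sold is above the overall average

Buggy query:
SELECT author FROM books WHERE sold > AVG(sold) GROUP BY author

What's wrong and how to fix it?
Bug: WHERE evaluates per row before aggregation, so AVG() is unavailable

Fix: Compute the overall average in a scalar subquery and compare each group's MIN against it in HAVING

Corrected query:
SELECT author FROM books GROUP BY author HAVING MIN(sold) > (SELECT AVG(sold) FROM books)

Result:
author
------
Asimov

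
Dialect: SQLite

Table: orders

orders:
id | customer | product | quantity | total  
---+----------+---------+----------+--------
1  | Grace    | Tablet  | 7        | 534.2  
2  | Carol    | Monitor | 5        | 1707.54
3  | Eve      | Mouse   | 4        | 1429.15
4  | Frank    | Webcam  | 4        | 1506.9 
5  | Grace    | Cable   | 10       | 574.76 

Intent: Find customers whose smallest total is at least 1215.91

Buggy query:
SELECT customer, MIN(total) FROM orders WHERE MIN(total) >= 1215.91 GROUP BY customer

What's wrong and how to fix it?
Bug: MIN() in WHERE is a misuse of aggregate

Fix: Replace WHERE with HAVING after the GROUP BY

Corrected query:
SELECT customer, MIN(total) FROM orders GROUP BY customer HAVING MIN(total) >= 1215.91

Result:
customer | MIN(total)
---------+-----------
Carol    | 1707.54   
Eve      | 1429.15   
Frank    | 1506.9    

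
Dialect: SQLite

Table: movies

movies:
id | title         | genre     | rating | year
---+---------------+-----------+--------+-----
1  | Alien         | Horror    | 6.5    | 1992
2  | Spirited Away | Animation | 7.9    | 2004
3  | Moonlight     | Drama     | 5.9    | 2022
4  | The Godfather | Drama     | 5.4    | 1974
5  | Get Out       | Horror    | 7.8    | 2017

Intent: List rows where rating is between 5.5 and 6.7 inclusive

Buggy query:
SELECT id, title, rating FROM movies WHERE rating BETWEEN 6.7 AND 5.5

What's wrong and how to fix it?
Bug: BETWEEN expects the lower bound first; with 6.7 AND 5.5 the range is empty

Fix: Swap the bounds so the smaller value comes first

Corrected query:
SELECT id, title, rating FROM movies WHERE rating BETWEEN 5.5 AND 6.7

Result:
id | title     | rating
---+-----------+-------
1  | Alien     | 6.5   
3  | Moonlight | 5.9   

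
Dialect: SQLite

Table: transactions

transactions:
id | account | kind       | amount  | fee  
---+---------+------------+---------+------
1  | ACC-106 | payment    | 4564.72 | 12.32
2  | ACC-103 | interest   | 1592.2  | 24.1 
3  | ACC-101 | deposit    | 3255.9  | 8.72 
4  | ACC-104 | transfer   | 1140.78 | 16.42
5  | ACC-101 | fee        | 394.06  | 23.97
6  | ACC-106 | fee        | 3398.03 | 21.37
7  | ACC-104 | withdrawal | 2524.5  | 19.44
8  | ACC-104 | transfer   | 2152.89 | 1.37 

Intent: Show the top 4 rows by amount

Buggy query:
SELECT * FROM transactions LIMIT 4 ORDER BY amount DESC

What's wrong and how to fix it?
Bug: LIMIT must come after ORDER BY

Fix: Swap the clauses: ORDER BY first, then LIMIT

Corrected query:
SELECT * FROM transactions ORDER BY amount DESC LIMIT 4

Result:
id | account | kind       | amount  | fee  
---+---------+------------+---------+------
1  | ACC-106 | payment    | 4564.72 | 12.32
6  | ACC-106 | fee        | 3398.03 | 21.37
3  | ACC-101 | deposit    | 3255.9  | 8.72 
7  | ACC-104 | withdrawal | 2524.5  | 19.44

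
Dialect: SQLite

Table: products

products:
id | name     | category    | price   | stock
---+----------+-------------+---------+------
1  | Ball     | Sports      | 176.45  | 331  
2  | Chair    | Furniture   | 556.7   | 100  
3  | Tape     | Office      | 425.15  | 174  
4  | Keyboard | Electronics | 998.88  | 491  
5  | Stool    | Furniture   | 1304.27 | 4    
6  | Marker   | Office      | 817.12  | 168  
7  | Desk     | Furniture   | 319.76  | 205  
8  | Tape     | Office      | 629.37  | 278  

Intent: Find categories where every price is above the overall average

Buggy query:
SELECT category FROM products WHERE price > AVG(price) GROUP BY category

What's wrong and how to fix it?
Bug: AVG() is an aggregate; it can't sit directly in WHERE

Fix: Use a subquery for AVG and a HAVING MIN(...) filter so the condition holds for every row in the group

Corrected query:
SELECT category FROM products GROUP BY category HAVING MIN(price) > (SELECT AVG(price) FROM products)

Result:
category   
-----------
Electronics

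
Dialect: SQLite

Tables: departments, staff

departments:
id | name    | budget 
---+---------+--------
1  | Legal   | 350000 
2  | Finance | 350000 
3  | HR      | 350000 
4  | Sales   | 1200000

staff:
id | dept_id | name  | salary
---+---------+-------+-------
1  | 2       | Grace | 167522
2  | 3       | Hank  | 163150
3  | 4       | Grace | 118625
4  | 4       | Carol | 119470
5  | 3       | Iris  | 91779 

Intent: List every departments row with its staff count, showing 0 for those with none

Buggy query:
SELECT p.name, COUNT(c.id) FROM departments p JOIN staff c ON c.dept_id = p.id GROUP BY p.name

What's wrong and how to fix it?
Bug: INNER JOIN drops departments rows that have no matching staff rows

Fix: Use LEFT JOIN so parents without children still appear (COUNT(c.id) gives 0)

Corrected query:
SELECT p.name, COUNT(c.id) FROM departments p LEFT JOIN staff c ON c.dept_id = p.id GROUP BY p.name

Result:
name    | COUNT(c.id)
--------+------------
Finance | 1          
HR      | 2          
Legal   | 0          
Sales   | 2          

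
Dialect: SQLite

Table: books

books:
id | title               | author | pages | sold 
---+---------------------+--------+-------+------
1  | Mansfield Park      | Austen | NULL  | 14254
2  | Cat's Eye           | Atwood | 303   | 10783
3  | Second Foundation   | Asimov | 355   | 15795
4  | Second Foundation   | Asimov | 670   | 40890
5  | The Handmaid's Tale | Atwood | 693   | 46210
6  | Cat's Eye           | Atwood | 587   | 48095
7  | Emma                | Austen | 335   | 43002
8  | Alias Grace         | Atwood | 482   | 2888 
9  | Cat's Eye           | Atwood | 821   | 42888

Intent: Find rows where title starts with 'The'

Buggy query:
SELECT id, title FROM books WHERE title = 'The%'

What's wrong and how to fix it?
Bug: Wildcards only work with LIKE; '=' treats '%' as a literal character

Fix: Use LIKE for wildcard pattern matching

Corrected query:
SELECT id, title FROM books WHERE title LIKE 'The%'

Result:
id | title              
---+--------------------
5  | The Handmaid's Tale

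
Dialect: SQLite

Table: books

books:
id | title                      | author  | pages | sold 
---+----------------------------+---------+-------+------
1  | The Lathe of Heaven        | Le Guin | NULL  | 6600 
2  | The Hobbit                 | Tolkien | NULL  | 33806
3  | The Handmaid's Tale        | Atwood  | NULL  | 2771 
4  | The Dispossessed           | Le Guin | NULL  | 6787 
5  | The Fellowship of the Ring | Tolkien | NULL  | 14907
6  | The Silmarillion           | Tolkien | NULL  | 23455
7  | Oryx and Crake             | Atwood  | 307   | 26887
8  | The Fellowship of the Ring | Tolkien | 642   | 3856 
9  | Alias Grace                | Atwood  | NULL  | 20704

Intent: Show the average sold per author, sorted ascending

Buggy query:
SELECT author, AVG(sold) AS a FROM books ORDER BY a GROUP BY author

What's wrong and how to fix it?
Bug: ORDER BY appears before GROUP BY; SQL clause order requires GROUP BY first

Fix: Move ORDER BY to the end, after GROUP BY

Corrected query:
SELECT author, AVG(sold) AS a FROM books GROUP BY author ORDER BY a

Result:
author  | a           
--------+-------------
Le Guin | 6693.5      
Atwood  | 16787.333333
Tolkien | 19006       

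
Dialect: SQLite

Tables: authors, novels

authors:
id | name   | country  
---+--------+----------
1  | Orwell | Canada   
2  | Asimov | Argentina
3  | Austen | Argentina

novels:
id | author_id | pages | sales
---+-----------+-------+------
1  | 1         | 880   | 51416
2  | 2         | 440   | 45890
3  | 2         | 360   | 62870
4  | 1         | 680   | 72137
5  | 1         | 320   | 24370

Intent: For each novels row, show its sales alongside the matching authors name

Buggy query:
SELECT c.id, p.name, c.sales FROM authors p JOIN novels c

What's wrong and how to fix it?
Bug: Missing join condition: each novels row is matched to all authors rows instead of just its own

Fix: Specify the join condition linking the foreign key to the parent id

Corrected query:
SELECT c.id, p.name, c.sales FROM authors p JOIN novels c ON c.author_id = p.id

Result:
id | name   | sales
---+--------+------
1  | Orwell | 51416
2  | Asimov | 45890
3  | Asimov | 62870
4  | Orwell | 72137
5  | Orwell | 24370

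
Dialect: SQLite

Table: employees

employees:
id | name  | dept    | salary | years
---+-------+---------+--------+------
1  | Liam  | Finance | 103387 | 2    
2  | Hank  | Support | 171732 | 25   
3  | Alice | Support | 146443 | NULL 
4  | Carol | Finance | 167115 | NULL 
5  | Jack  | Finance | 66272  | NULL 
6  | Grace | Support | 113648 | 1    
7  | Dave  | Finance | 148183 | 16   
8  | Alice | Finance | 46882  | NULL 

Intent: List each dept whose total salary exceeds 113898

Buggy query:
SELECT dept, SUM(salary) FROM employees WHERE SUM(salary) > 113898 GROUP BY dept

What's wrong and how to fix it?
Bug: Aggregate functions cannot appear in a WHERE clause

Fix: Use HAVING (which filters groups after aggregation) instead of WHERE

Corrected query:
SELECT dept, SUM(salary) FROM employees GROUP BY dept HAVING SUM(salary) > 113898

Result:
dept    | SUM(salary)
--------+------------
Finance | 531839     
Support | 431823     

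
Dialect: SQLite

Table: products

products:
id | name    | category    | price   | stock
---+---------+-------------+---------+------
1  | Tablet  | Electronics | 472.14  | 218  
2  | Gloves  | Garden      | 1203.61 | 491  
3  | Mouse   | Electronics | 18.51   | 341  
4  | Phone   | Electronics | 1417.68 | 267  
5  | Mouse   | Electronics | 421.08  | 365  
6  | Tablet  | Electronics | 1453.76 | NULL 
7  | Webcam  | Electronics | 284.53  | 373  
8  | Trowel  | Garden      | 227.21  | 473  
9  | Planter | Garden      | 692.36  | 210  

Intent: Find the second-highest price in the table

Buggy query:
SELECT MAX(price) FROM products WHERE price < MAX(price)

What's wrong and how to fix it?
Bug: MAX(price) on the right of the comparison is an aggregate-in-WHERE error

Fix: Compute the overall MAX in a subquery, then take MAX of rows below it

Corrected query:
SELECT MAX(price) FROM products WHERE price < (SELECT MAX(price) FROM products)

Result:
MAX(price)
----------
1417.68   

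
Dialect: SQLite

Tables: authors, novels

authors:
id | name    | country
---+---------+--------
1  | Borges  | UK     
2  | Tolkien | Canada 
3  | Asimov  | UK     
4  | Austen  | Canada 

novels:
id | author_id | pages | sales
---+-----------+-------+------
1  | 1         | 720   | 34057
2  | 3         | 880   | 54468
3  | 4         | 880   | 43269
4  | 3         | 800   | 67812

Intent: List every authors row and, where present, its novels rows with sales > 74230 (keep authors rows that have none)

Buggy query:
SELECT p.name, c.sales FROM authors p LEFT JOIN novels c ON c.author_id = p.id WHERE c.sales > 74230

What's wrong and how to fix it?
Bug: Filtering c.sales in WHERE discards the NULL rows produced by LEFT JOIN, turning it into an inner join

Fix: Put 'c.sales > 74230' in the JOIN's ON clause instead of WHERE

Corrected query:
SELECT p.name, c.sales FROM authors p LEFT JOIN novels c ON c.author_id = p.id AND c.sales > 74230

Result:
name    | sales
--------+------
Borges  | NULL 
Tolkien | NULL 
Asimov  | NULL 
Austen  | NULL 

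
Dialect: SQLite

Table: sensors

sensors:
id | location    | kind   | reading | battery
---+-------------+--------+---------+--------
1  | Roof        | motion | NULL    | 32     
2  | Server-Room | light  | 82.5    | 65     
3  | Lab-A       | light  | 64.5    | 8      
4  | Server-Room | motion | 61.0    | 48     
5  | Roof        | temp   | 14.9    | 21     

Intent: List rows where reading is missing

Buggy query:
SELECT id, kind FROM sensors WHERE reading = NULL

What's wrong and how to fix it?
Bug: '= NULL' is always unknown in SQL three-valued logic, so no rows match

Fix: Use IS NULL to test for NULL

Corrected query:
SELECT id, kind FROM sensors WHERE reading IS NULL

Result:
id | kind  
---+-------
1  | motion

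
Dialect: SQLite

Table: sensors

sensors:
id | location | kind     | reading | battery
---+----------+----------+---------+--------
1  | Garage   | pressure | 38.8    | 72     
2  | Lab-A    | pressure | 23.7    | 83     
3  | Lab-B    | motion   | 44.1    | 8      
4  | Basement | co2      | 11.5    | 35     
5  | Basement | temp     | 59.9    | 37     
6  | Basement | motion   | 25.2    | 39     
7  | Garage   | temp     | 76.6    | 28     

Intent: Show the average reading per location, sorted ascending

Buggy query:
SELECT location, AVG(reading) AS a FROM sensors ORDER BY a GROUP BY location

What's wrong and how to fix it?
Bug: GROUP BY must precede ORDER BY

Fix: Reorder: SELECT … FROM … GROUP BY … ORDER BY …

Corrected query:
SELECT location, AVG(reading) AS a FROM sensors GROUP BY location ORDER BY a

Result:
location | a   
---------+-----
Lab-A    | 23.7
Basement | 32.2
Lab-B    | 44.1
Garage   | 57.7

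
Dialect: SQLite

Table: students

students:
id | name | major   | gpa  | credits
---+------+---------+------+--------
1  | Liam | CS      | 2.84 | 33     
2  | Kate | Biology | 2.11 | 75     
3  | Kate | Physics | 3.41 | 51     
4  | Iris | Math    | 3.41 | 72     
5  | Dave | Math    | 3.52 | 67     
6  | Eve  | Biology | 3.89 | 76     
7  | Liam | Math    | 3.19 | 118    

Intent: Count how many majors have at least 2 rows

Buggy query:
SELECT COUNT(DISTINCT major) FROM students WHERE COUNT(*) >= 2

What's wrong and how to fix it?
Bug: COUNT(*) cannot appear in WHERE; the per-group count doesn't exist yet

Fix: Group first with HAVING COUNT(*) >= 2, then COUNT the resulting groups

Corrected query:
SELECT COUNT(*) FROM (SELECT major FROM students GROUP BY major HAVING COUNT(*) >= 2)

Result:
COUNT(*)
--------
2       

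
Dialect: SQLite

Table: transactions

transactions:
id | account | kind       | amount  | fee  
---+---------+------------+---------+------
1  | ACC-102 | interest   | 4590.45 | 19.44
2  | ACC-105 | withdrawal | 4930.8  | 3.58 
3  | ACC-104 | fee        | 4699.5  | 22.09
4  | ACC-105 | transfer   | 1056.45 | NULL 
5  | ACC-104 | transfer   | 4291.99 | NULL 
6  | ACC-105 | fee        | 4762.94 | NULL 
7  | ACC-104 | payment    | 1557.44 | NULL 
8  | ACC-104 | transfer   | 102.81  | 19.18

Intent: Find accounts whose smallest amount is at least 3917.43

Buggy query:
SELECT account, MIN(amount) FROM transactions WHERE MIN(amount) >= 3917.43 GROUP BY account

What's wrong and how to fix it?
Bug: Aggregates like MIN are computed per group after WHERE runs

Fix: Replace WHERE with HAVING after the GROUP BY

Corrected query:
SELECT account, MIN(amount) FROM transactions GROUP BY account HAVING MIN(amount) >= 3917.43

Result:
account | MIN(amount)
--------+------------
ACC-102 | 4590.45    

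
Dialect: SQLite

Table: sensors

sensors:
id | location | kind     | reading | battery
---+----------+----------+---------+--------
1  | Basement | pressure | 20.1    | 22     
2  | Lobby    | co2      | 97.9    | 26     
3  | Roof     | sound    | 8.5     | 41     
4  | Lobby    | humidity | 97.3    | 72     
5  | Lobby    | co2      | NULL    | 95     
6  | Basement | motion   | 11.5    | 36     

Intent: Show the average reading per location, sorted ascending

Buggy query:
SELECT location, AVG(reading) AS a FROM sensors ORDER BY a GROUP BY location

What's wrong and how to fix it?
Bug: ORDER BY appears before GROUP BY; SQL clause order requires GROUP BY first

Fix: Reorder: SELECT … FROM … GROUP BY … ORDER BY …

Corrected query:
SELECT location, AVG(reading) AS a FROM sensors GROUP BY location ORDER BY a

Result:
location | a   
---------+-----
Roof     | 8.5 
Basement | 15.8
Lobby    | 97.6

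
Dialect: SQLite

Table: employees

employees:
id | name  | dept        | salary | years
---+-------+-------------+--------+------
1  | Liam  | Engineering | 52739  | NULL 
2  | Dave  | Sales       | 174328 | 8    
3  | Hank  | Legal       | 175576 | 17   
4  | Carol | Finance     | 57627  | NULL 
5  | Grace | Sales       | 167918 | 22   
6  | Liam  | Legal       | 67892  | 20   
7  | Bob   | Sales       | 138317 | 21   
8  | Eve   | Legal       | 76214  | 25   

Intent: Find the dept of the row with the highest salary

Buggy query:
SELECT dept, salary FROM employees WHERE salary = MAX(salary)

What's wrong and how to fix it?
Bug: WHERE is evaluated per row; an aggregate over the whole table isn't defined there

Fix: Use a subquery: WHERE salary = (SELECT MAX(salary) FROM employees)

Corrected query:
SELECT dept, salary FROM employees WHERE salary = (SELECT MAX(salary) FROM employees)

Result:
dept  | salary
------+-------
Legal | 175576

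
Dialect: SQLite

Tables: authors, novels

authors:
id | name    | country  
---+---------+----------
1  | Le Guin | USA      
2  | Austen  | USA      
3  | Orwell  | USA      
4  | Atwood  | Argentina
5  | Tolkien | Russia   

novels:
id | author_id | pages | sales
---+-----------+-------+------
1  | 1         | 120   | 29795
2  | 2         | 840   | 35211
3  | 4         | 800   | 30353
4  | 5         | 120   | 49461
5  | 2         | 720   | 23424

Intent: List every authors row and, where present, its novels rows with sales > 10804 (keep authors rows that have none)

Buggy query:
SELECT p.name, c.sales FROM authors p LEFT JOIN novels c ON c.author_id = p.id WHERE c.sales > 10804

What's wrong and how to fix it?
Bug: Filtering c.sales in WHERE discards the NULL rows produced by LEFT JOIN, turning it into an inner join

Fix: Move the right-table condition into the ON clause so unmatched parents are kept

Corrected query:
SELECT p.name, c.sales FROM authors p LEFT JOIN novels c ON c.author_id = p.id AND c.sales > 10804

Result:
name    | sales
--------+------
Le Guin | 29795
Austen  | 23424
Austen  | 35211
Orwell  | NULL 
Atwood  | 30353
Tolkien | 49461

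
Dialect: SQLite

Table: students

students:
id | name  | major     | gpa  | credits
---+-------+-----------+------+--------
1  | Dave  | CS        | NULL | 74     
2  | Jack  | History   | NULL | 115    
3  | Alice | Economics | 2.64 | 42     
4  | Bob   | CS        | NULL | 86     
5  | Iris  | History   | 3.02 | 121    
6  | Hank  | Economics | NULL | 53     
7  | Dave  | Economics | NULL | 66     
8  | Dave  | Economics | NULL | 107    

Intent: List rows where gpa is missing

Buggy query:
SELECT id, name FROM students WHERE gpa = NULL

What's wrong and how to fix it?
Bug: '= NULL' is always unknown in SQL three-valued logic, so no rows match

Fix: Replace '= NULL' with 'IS NULL'

Corrected query:
SELECT id, name FROM students WHERE gpa IS NULL

Result:
id | name
---+-----
1  | Dave
2  | Jack
4  | Bob 
6  | Hank
7  | Dave
8  | Dave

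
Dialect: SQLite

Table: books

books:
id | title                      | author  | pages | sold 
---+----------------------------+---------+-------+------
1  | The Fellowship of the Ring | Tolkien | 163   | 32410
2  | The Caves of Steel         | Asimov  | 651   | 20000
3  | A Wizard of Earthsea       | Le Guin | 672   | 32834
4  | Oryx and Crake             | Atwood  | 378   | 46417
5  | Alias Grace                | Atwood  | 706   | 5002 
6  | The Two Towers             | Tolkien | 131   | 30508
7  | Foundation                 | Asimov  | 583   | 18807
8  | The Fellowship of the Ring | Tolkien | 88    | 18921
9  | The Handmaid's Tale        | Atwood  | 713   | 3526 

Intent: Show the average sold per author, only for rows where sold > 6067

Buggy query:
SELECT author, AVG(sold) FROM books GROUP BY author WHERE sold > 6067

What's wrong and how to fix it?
Bug: Row-level WHERE must come before GROUP BY in the clause order

Fix: Place WHERE between FROM and GROUP BY

Corrected query:
SELECT author, AVG(sold) FROM books WHERE sold > 6067 GROUP BY author

Result:
author  | AVG(sold)   
--------+-------------
Asimov  | 19403.5     
Atwood  | 46417       
Le Guin | 32834       
Tolkien | 27279.666667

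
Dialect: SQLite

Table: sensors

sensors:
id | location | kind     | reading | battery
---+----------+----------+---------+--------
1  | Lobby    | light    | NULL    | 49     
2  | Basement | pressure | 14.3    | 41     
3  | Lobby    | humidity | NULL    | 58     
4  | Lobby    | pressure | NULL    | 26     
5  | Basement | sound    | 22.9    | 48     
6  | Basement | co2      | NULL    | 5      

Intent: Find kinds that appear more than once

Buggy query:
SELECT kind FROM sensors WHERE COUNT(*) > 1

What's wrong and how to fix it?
Bug: WHERE can't reference COUNT(*); aggregates are computed after WHERE

Fix: Group first, then use HAVING for the count condition

Corrected query:
SELECT kind FROM sensors GROUP BY kind HAVING COUNT(*) > 1

Result:
kind    
--------
pressure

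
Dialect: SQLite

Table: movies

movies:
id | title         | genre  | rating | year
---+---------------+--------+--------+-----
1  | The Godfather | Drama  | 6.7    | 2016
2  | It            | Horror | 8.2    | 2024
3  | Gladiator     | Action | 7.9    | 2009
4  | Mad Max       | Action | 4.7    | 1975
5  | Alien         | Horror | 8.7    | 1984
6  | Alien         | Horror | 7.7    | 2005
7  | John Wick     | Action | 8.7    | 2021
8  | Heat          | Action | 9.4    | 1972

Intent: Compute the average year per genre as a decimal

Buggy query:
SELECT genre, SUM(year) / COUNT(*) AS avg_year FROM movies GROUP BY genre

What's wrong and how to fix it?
Bug: SUM(year) and COUNT(*) are both integers; the division truncates the fractional part

Fix: Multiply by 1.0 (or CAST to REAL) to force floating-point division

Corrected query:
SELECT genre, SUM(year) * 1.0 / COUNT(*) AS avg_year FROM movies GROUP BY genre

Result:
genre  | avg_year   
-------+------------
Action | 1994.25    
Drama  | 2016       
Horror | 2004.333333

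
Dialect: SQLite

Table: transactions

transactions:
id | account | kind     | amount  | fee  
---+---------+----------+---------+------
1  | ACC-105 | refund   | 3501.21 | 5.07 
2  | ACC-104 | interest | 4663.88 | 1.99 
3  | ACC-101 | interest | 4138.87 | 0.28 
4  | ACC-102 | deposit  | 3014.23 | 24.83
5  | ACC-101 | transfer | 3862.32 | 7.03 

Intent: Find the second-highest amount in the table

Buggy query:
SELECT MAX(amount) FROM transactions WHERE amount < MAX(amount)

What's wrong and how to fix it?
Bug: The inner MAX is an aggregate inside WHERE, which is not allowed

Fix: Put the inner MAX in a scalar subquery

Corrected query:
SELECT MAX(amount) FROM transactions WHERE amount < (SELECT MAX(amount) FROM transactions)

Result:
MAX(amount)
-----------
4138.87    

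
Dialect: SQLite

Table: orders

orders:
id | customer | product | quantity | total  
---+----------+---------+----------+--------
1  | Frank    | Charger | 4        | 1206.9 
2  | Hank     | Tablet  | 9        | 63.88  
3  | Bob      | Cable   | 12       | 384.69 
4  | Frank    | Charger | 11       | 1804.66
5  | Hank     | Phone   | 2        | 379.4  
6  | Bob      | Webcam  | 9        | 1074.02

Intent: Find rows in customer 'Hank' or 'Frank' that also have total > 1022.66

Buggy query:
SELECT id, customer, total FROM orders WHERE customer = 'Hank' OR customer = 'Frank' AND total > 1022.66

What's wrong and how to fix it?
Bug: Without parentheses, AND is evaluated before OR, so the total filter only applies to the 'Frank' branch

Fix: Add parentheses around the OR so the AND applies to both alternatives

Corrected query:
SELECT id, customer, total FROM orders WHERE (customer = 'Hank' OR customer = 'Frank') AND total > 1022.66

Result:
id | customer | total  
---+----------+--------
1  | Frank    | 1206.9 
4  | Frank    | 1804.66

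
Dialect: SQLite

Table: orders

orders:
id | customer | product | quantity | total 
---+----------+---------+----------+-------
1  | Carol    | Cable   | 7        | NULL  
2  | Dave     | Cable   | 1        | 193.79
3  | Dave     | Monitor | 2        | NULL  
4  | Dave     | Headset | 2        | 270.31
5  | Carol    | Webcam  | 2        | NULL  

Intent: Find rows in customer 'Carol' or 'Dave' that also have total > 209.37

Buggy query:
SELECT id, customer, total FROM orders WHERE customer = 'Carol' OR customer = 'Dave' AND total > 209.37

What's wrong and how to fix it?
Bug: Without parentheses, AND is evaluated before OR, so the total filter only applies to the 'Dave' branch

Fix: Group the OR with parentheses (or use IN), then AND the threshold

Corrected query:
SELECT id, customer, total FROM orders WHERE (customer = 'Carol' OR customer = 'Dave') AND total > 209.37

Result:
id | customer | total 
---+----------+-------
4  | Dave     | 270.31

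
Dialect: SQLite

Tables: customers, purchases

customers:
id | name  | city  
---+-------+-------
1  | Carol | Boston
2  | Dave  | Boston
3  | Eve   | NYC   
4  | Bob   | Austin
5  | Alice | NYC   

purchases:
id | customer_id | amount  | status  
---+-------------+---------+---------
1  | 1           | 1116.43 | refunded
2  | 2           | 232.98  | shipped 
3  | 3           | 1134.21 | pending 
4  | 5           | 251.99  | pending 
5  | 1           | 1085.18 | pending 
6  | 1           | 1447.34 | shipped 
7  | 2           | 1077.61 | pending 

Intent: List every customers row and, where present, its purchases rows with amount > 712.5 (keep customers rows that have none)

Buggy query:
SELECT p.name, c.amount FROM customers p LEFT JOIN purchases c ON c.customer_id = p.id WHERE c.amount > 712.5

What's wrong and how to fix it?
Bug: A WHERE condition on the right-hand table after LEFT JOIN drops unmatched parents

Fix: Put 'c.amount > 712.5' in the JOIN's ON clause instead of WHERE

Corrected query:
SELECT p.name, c.amount FROM customers p LEFT JOIN purchases c ON c.customer_id = p.id AND c.amount > 712.5

Result:
name  | amount 
------+--------
Carol | 1085.18
Carol | 1116.43
Carol | 1447.34
Dave  | 1077.61
Eve   | 1134.21
Bob   | NULL   
Alice | NULL   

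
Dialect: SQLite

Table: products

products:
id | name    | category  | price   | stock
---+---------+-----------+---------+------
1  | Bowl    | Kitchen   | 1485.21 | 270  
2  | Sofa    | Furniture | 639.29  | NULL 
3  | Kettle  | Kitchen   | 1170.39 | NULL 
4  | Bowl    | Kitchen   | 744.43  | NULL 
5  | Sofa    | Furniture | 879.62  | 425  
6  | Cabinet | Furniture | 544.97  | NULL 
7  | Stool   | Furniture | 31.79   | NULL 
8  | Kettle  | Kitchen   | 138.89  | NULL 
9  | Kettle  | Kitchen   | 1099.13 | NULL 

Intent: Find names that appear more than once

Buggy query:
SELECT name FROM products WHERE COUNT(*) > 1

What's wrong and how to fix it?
Bug: WHERE can't reference COUNT(*); aggregates are computed after WHERE

Fix: GROUP BY name, then filter groups with HAVING COUNT(*) > 1

Corrected query:
SELECT name FROM products GROUP BY name HAVING COUNT(*) > 1

Result:
name  
------
Bowl  
Kettle
Sofa  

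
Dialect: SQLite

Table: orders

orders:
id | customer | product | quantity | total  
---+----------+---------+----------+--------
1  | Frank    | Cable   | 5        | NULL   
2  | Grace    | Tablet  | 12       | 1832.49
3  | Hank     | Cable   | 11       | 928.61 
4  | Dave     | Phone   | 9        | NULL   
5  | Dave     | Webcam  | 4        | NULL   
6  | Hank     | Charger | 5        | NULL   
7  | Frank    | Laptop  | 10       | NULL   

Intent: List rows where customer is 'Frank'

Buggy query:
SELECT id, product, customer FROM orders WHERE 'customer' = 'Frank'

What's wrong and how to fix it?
Bug: Single quotes denote string literals in SQL; the column name is being compared as a constant string

Fix: Remove the quotes around the column name (or use double quotes for an identifier)

Corrected query:
SELECT id, product, customer FROM orders WHERE customer = 'Frank'

Result:
id | product | customer
---+---------+---------
1  | Cable   | Frank   
7  | Laptop  | Frank   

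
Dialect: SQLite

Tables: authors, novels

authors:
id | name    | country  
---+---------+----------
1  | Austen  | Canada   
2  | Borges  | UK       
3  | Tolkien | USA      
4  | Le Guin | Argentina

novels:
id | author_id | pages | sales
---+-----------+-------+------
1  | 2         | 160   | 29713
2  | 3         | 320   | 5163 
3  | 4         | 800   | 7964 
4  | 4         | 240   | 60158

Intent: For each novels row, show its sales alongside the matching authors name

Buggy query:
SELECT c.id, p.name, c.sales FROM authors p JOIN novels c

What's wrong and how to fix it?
Bug: JOIN with no ON clause produces a cartesian product; every novels row pairs with every authors row

Fix: Add ON c.author_id = p.id to the JOIN

Corrected query:
SELECT c.id, p.name, c.sales FROM authors p JOIN novels c ON c.author_id = p.id

Result:
id | name    | sales
---+---------+------
1  | Borges  | 29713
2  | Tolkien | 5163 
3  | Le Guin | 7964 
4  | Le Guin | 60158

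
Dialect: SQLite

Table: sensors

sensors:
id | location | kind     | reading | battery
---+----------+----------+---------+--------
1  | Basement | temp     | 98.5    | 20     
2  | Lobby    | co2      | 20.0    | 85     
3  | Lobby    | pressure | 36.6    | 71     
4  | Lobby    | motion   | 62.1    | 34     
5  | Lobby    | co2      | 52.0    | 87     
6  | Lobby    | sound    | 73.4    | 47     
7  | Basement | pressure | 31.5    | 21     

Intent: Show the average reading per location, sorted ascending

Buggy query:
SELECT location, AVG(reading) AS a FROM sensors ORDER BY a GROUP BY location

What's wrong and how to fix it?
Bug: ORDER BY appears before GROUP BY; SQL clause order requires GROUP BY first

Fix: Move ORDER BY to the end, after GROUP BY

Corrected query:
SELECT location, AVG(reading) AS a FROM sensors GROUP BY location ORDER BY a

Result:
location | a    
---------+------
Lobby    | 48.82
Basement | 65   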